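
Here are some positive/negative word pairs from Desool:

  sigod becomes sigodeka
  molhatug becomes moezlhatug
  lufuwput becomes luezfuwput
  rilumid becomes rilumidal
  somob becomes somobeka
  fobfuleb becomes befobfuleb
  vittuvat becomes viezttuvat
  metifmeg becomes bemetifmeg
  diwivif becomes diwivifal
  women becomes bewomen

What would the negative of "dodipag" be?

metifmeg and molhatug both end in -g yet inflect differently (bemetifmeg, moezlhatug), so the final letter is not what conditions the rule; the last vowel is.
"dodipag" has last vowel 'a'. The one such stem in the data (vittuvat → viezttuvat) inserts -ez- after the first vowel (as do lufuwput, molhatug), so the same rule applies.
So dodipag → doezdipag.

doezdipag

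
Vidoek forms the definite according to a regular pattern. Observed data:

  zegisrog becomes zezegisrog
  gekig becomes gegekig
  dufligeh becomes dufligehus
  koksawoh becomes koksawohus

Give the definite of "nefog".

koksawoh and zegisrog both have last vowel 'o' yet inflect differently (koksawohus, zezegisrog), so the last vowel is not what conditions the rule; the final letter is.
"nefog" ends in -g. The stems ending in -g (gekig → gegekig, zegisrog → zezegisrog) repeat the first consonant+vowel as a prefix.
The other pattern: stems ending in -h add -us.
So nefog → nenefog.

nenefog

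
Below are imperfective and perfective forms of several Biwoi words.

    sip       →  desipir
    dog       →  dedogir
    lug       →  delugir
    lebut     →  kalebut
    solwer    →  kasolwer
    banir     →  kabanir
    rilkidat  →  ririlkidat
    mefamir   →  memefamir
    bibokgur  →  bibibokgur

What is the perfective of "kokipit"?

lebut and rilkidat both end in -t yet inflect differently (kalebut, ririlkidat), so the final letter is not what conditions the rule; the number of vowels is.
"kokipit" has 3 vowels. The stems with 3 vowels (rilkidat → ririlkidat, mefamir → memefamir, bibokgur → bibibokgur) repeat the first consonant+vowel as a prefix.
The other patterns: stems with 1 vowel add de- … -ir around the stem; stems with 2 vowels add the prefix ka-.
So kokipit → kokokipit.

kokokipit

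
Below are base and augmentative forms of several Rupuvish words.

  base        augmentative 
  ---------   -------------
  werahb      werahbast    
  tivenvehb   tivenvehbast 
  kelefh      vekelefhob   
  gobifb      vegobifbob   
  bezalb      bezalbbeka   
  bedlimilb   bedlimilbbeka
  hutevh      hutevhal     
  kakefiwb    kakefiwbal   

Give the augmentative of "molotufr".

vemolotufrob

"molotufr" has second-to-last letter 'f'. The stems whose second-to-last letter is 'f' (kelefh → vekelefhob, gobifb → vegobifbob) add ve- … -ob around the stem.
The other patterns: stems whose second-to-last letter is 'h' add -ast; stems whose second-to-last letter is 'l' double the final consonant and add -eka; stems whose second-to-last letter is 'v' or 'w' add -al.
So molotufr → vemolotufrob.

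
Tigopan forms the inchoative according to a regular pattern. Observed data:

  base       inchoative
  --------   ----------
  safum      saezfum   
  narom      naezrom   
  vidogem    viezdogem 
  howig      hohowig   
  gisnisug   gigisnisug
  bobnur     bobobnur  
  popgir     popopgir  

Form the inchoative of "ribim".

riezbim

"ribim" ends in -m. The stems ending in -m (safum → saezfum, narom → naezrom, vidogem → viezdogem) insert -ez- after the first vowel.
The other pattern: stems ending in -g or -r repeat the first consonant+vowel as a prefix.
So ribim → riezbim.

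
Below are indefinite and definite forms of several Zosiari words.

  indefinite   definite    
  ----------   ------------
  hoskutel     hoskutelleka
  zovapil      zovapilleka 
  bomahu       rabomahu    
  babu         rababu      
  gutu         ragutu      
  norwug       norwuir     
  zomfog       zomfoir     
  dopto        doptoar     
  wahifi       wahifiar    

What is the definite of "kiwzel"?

"kiwzel" ends in -l. The stems ending in -l (hoskutel → hoskutelleka, zovapil → zovapilleka) double the final consonant and add -eka.
The other patterns: stems ending in -u add the prefix ra-; stems ending in -g drop the final letter and add -ir; stems ending in -i or -o add -ar.
So kiwzel → kiwzelleka.

kiwzelleka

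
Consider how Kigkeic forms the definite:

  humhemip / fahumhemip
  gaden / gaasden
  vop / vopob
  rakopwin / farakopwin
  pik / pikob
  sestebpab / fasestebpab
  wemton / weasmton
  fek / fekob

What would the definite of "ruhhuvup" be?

faruhhuvup

vop and humhemip both end in -p yet inflect differently (vopob, fahumhemip), so the final letter is not what conditions the rule; the number of vowels is.
"ruhhuvup" has 3 vowels. The stems with 3 vowels (sestebpab → fasestebpab, humhemip → fahumhemip, rakopwin → farakopwin) add the prefix fa-.
The other patterns: stems with 1 vowel add -ob; stems with 2 vowels insert -as- after the first vowel.
So ruhhuvup → faruhhuvup.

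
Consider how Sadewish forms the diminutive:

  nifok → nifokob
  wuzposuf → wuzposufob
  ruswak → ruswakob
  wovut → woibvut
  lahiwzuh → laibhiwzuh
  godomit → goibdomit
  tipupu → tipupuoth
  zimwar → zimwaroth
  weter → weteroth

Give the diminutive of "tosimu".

wuzposuf and wovut both have last vowel 'u' yet inflect differently (wuzposufob, woibvut), so the last vowel is not what conditions the rule; the final letter is.
"tosimu" ends in -u. The one such stem in the data (tipupu → tipupuoth) adds -oth, so the same rule applies.
The other patterns: stems ending in -f or -k add -ob; stems ending in -h or -t insert -ib- after the first vowel.
So tosimu → tosimuoth.

tosimuoth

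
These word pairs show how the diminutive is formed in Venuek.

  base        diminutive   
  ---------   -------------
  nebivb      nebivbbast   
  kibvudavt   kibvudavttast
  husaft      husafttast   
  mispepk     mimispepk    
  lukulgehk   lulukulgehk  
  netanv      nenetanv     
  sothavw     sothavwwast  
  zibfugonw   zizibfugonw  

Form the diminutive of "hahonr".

hahahonr

"hahonr" has second-to-last letter 'n'. The stems whose second-to-last letter is 'n' (netanv → nenetanv, zibfugonw → zizibfugonw) repeat the first consonant+vowel as a prefix.
The other pattern: stems whose second-to-last letter is 'f' or 'v' double the final consonant and add -ast.
So hahonr → hahahonr.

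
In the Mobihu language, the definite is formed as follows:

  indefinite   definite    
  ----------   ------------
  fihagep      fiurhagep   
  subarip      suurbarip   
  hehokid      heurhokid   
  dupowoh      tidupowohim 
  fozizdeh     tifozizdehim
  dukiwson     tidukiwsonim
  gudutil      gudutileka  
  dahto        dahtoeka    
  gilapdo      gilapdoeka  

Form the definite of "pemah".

fihagep and fozizdeh both have last vowel 'e' yet inflect differently (fiurhagep, tifozizdehim), so the last vowel is not what conditions the rule; the final letter is.
"pemah" ends in -h. The stems ending in -h (dupowoh → tidupowohim, fozizdeh → tifozizdehim) add ti- … -im around the stem.
The other patterns: stems ending in -d or -p insert -ur- after the first vowel; stems ending in -l or -o add -eka.
So pemah → tipemahim.

tipemahim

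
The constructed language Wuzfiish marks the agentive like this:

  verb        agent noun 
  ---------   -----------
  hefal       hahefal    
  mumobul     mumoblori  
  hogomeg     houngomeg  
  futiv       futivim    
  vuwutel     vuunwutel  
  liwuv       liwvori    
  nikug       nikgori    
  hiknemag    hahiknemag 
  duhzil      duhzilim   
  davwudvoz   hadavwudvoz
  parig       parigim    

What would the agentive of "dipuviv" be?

dipuvivim

"dipuviv" has last vowel 'i'. The stems whose last vowel is 'i' (futiv → futivim, parig → parigim, duhzil → duhzilim) add -im.
So dipuviv → dipuvivim.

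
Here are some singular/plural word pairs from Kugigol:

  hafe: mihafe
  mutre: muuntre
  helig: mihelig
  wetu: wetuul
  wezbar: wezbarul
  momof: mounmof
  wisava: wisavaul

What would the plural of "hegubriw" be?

mihegubriw

hafe and mutre both end in -e yet inflect differently (mihafe, muuntre), so the final letter is not what conditions the rule; the first letter is.
"hegubriw" begins with h-. The stems beginning with h- (hafe → mihafe, helig → mihelig) add the prefix mi-.
The other patterns: stems beginning with w- add -ul; stems beginning with m- insert -un- after the first vowel.
So hegubriw → mihegubriw.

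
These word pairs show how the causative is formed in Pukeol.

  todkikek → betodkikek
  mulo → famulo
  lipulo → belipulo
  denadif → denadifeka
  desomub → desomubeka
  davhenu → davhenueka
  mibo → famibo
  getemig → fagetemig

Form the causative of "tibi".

betibi

mulo and lipulo both end in -o yet inflect differently (famulo, belipulo), so the final letter is not what conditions the rule; the first letter is.
"tibi" begins with t-. The one such stem in the data (todkikek → betodkikek) adds the prefix be-, so the same rule applies.
The other patterns: stems beginning with d- add -eka; stems beginning with g- or m- add the prefix fa-.
So tibi → betibi.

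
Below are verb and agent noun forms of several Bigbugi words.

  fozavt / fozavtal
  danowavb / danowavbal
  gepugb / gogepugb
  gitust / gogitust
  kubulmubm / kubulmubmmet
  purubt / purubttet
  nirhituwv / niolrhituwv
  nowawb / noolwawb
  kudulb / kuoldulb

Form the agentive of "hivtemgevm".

danowavb and gepugb both end in -b yet inflect differently (danowavbal, gogepugb), so the final letter is not what conditions the rule; the second-to-last letter is.
"hivtemgevm" has second-to-last letter 'v'. The stems whose second-to-last letter is 'v' (fozavt → fozavtal, danowavb → danowavbal) add -al.
The other patterns: stems whose second-to-last letter is 'g' or 's' add the prefix go-; stems whose second-to-last letter is 'b' double the final consonant and add -et; stems whose second-to-last letter is 'l' or 'w' insert -ol- after the first vowel.
So hivtemgevm → hivtemgevmal.

hivtemgevmal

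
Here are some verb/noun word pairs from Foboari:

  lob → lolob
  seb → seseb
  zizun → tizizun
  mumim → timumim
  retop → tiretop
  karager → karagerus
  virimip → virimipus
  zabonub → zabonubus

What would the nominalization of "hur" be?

retop and virimip both end in -p yet inflect differently (tiretop, virimipus), so the final letter is not what conditions the rule; the number of vowels is.
"hur" has 1 vowel. The stems with 1 vowel (lob → lolob, seb → seseb) repeat the first consonant+vowel as a prefix.
So hur → huhur.

huhur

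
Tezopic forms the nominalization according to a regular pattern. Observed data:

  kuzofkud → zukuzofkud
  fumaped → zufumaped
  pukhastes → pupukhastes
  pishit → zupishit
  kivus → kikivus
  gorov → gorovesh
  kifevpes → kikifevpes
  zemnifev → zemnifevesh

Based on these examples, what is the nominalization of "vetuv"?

vetuvesh

"vetuv" ends in -v. The stems ending in -v (zemnifev → zemnifevesh, gorov → gorovesh) add -esh.
The other patterns: stems ending in -s repeat the first consonant+vowel as a prefix; stems ending in -d or -t add the prefix zu-.
So vetuv → vetuvesh.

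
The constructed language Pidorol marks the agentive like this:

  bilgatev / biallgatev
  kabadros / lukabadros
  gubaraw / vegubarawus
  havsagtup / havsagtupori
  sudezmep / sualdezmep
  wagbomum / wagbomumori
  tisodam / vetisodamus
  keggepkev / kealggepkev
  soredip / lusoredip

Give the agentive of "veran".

veveranus

havsagtup and sudezmep both end in -p yet inflect differently (havsagtupori, sualdezmep), so the final letter is not what conditions the rule; the last vowel is.
"veran" has last vowel 'a'. The stems whose last vowel is 'a' (gubaraw → vegubarawus, tisodam → vetisodamus) add ve- … -us around the stem.
So veran → veveranus.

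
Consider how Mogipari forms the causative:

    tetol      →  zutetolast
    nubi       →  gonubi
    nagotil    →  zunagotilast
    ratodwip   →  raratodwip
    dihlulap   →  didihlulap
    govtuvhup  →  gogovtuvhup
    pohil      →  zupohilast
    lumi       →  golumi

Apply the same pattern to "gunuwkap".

gugunuwkap

"gunuwkap" ends in -p. The stems ending in -p (ratodwip → raratodwip, dihlulap → didihlulap, govtuvhup → gogovtuvhup) repeat the first consonant+vowel as a prefix.
The other patterns: stems ending in -l add zu- … -ast around the stem; stems ending in -i add the prefix go-.
So gunuwkap → gugunuwkap.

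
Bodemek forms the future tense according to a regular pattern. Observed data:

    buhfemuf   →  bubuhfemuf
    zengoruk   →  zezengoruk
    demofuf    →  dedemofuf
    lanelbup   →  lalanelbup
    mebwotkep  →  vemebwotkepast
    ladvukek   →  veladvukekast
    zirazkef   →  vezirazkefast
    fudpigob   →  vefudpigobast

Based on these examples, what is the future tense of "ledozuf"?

lanelbup and mebwotkep both end in -p yet inflect differently (lalanelbup, vemebwotkepast), so the final letter is not what conditions the rule; the last vowel is.
"ledozuf" has last vowel 'u'. The stems whose last vowel is 'u' (buhfemuf → bubuhfemuf, zengoruk → zezengoruk, demofuf → dedemofuf) repeat the first consonant+vowel as a prefix.
So ledozuf → leledozuf.

leledozuf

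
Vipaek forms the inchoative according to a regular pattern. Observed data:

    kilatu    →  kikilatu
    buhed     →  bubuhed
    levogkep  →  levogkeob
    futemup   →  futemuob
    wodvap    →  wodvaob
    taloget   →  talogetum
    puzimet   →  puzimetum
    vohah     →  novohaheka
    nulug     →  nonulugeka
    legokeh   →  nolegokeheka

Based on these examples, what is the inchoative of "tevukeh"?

buhed and levogkep both have last vowel 'e' yet inflect differently (bubuhed, levogkeob), so the last vowel is not what conditions the rule; the final letter is.
"tevukeh" ends in -h. The stems ending in -h (vohah → novohaheka, legokeh → nolegokeheka) add no- … -eka around the stem.
The other patterns: stems ending in -d or -u repeat the first consonant+vowel as a prefix; stems ending in -p drop the final letter and add -ob; stems ending in -t add -um.
So tevukeh → notevukeheka.

notevukeheka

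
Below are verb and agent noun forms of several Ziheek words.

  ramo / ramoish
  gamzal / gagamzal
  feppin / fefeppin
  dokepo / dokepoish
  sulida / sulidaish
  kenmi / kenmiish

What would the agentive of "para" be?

paraish

kenmi and feppin both have last vowel 'i' yet inflect differently (kenmiish, fefeppin), so the last vowel is not what conditions the rule; whether the stem ends in a vowel or a consonant is.
"para" ends in a vowel. The stems ending in a vowel (kenmi → kenmiish, sulida → sulidaish, ramo → ramoish) add -ish.
The other pattern: stems ending in a consonant repeat the first consonant+vowel as a prefix.
So para → paraish.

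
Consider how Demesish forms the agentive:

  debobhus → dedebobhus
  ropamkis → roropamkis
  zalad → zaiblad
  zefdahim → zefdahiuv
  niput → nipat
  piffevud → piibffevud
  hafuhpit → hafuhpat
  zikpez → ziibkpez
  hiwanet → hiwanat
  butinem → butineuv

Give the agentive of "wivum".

wivuuv

"wivum" ends in -m. The stems ending in -m (zefdahim → zefdahiuv, butinem → butineuv) drop the final letter and add -uv.
So wivum → wivuuv.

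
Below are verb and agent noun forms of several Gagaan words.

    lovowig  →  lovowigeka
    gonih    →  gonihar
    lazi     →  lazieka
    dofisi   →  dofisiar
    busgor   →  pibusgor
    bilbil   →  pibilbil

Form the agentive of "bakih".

pibakih

lazi and dofisi both end in -i yet inflect differently (lazieka, dofisiar), so the final letter is not what conditions the rule; the first letter is.
"bakih" begins with b-. The stems beginning with b- (busgor → pibusgor, bilbil → pibilbil) add the prefix pi-.
The other patterns: stems beginning with l- add -eka; stems beginning with d- or g- add -ar.
So bakih → pibakih.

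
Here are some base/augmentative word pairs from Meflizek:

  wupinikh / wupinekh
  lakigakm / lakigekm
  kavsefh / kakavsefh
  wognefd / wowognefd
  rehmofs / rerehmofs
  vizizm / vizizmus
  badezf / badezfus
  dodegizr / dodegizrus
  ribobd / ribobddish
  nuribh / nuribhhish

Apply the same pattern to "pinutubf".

"pinutubf" has second-to-last letter 'b'. The stems whose second-to-last letter is 'b' (ribobd → ribobddish, nuribh → nuribhhish) double the final consonant and add -ish.
So pinutubf → pinutubffish.

pinutubffish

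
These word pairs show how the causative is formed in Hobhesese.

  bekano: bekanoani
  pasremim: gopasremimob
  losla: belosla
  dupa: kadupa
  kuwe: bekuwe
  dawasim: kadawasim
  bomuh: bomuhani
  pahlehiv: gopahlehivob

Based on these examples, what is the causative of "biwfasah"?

biwfasahani

"biwfasah" begins with b-. The stems beginning with b- (bomuh → bomuhani, bekano → bekanoani) add -ani.
The other patterns: stems beginning with d- add the prefix ka-; stems beginning with p- add go- … -ob around the stem; stems beginning with k- or l- add the prefix be-.
So biwfasah → biwfasahani.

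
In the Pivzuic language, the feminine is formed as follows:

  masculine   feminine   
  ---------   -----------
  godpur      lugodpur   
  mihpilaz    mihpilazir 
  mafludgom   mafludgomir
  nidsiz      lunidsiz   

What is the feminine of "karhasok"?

karhasokir

mihpilaz and nidsiz both end in -z yet inflect differently (mihpilazir, lunidsiz), so the final letter is not what conditions the rule; the number of vowels is.
"karhasok" has 3 vowels. The stems with 3 vowels (mihpilaz → mihpilazir, mafludgom → mafludgomir) add -ir.
The other pattern: stems with 2 vowels add the prefix lu-.
So karhasok → karhasokir.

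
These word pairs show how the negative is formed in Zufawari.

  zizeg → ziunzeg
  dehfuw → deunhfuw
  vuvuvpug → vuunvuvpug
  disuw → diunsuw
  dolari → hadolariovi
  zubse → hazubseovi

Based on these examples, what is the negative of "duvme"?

haduvmeovi

zizeg and zubse both have last vowel 'e' yet inflect differently (ziunzeg, hazubseovi), so the last vowel is not what conditions the rule; whether the stem ends in a vowel or a consonant is.
"duvme" ends in a vowel. The stems ending in a vowel (dolari → hadolariovi, zubse → hazubseovi) add ha- … -ovi around the stem.
So duvme → haduvmeovi.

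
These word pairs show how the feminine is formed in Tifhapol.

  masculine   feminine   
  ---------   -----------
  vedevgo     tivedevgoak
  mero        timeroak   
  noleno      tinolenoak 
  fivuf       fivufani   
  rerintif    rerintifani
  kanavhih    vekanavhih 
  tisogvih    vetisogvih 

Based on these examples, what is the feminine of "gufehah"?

rerintif and kanavhih both have last vowel 'i' yet inflect differently (rerintifani, vekanavhih), so the last vowel is not what conditions the rule; the final letter is.
"gufehah" ends in -h. The stems ending in -h (kanavhih → vekanavhih, tisogvih → vetisogvih) add the prefix ve-.
The other patterns: stems ending in -o add ti- … -ak around the stem; stems ending in -f add -ani.
So gufehah → vegufehah.

vegufehah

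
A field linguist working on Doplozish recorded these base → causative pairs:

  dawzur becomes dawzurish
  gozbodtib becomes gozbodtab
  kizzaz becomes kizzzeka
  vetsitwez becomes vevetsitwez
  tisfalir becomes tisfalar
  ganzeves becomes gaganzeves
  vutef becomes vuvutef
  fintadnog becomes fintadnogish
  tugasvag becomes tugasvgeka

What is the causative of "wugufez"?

wuwugufez

vetsitwez and kizzaz both end in -z yet inflect differently (vevetsitwez, kizzzeka), so the final letter is not what conditions the rule; the last vowel is.
"wugufez" has last vowel 'e'. The stems whose last vowel is 'e' (vutef → vuvutef, ganzeves → gaganzeves, vetsitwez → vevetsitwez) repeat the first consonant+vowel as a prefix.
So wugufez → wuwugufez.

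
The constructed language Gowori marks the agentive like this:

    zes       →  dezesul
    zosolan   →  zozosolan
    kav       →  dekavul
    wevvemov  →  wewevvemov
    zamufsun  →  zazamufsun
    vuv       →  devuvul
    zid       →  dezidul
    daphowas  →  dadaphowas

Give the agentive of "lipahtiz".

lilipahtiz

"lipahtiz" has 3 vowels. The stems with 3 vowels (wevvemov → wewevvemov, daphowas → dadaphowas, zosolan → zozosolan) repeat the first consonant+vowel as a prefix.
So lipahtiz → lilipahtiz.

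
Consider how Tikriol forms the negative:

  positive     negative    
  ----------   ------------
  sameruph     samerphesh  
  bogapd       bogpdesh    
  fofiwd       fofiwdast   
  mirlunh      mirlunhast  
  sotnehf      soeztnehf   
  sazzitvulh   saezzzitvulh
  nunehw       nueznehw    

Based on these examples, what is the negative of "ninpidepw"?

ninpidpwesh

"ninpidepw" has second-to-last letter 'p'. The stems whose second-to-last letter is 'p' (sameruph → samerphesh, bogapd → bogpdesh) delete the last vowel and add -esh.
The other patterns: stems whose second-to-last letter is 'n' or 'w' add -ast; stems whose second-to-last letter is 'h' or 'l' insert -ez- after the first vowel.
So ninpidepw → ninpidpwesh.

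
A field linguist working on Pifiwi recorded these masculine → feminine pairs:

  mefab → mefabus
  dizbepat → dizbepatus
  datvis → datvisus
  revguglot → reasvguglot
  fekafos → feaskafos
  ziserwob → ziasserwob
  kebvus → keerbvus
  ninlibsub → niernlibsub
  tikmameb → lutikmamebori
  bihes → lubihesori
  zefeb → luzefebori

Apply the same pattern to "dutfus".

duertfus

"dutfus" has last vowel 'u'. The stems whose last vowel is 'u' (kebvus → keerbvus, ninlibsub → niernlibsub) insert -er- after the first vowel.
The other patterns: stems whose last vowel is 'a' or 'i' add -us; stems whose last vowel is 'o' insert -as- after the first vowel; stems whose last vowel is 'e' add lu- … -ori around the stem.
So dutfus → duertfus.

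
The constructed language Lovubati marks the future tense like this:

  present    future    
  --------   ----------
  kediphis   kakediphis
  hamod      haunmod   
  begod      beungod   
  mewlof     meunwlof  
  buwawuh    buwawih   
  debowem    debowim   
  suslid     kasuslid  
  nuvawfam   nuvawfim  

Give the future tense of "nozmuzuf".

nozmuzif

suslid and begod both end in -d yet inflect differently (kasuslid, beungod), so the final letter is not what conditions the rule; the last vowel is.
"nozmuzuf" has last vowel 'u'. The one such stem in the data (buwawuh → buwawih) changes the last vowel to 'i' (as do debowem, nuvawfam), so the same rule applies.
So nozmuzuf → nozmuzif.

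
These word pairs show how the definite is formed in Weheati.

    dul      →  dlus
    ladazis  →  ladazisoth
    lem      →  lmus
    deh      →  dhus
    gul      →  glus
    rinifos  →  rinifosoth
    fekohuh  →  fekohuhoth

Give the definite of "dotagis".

fekohuh and deh both end in -h yet inflect differently (fekohuhoth, dhus), so the final letter is not what conditions the rule; the number of vowels is.
"dotagis" has 3 vowels. The stems with 3 vowels (rinifos → rinifosoth, ladazis → ladazisoth, fekohuh → fekohuhoth) add -oth.
So dotagis → dotagisoth.

dotagisoth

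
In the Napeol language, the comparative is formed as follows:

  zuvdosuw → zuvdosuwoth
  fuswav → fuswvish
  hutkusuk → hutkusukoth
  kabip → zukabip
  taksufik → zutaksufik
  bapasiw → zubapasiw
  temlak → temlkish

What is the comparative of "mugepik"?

temlak and taksufik both end in -k yet inflect differently (temlkish, zutaksufik), so the final letter is not what conditions the rule; the last vowel is.
"mugepik" has last vowel 'i'. The stems whose last vowel is 'i' (kabip → zukabip, bapasiw → zubapasiw, taksufik → zutaksufik) add the prefix zu-.
So mugepik → zumugepik.

zumugepik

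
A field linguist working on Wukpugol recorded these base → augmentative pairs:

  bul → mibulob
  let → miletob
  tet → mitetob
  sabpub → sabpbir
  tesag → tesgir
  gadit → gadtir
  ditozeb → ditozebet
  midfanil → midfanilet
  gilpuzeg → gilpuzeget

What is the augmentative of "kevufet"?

kevufetet

let and gadit both end in -t yet inflect differently (miletob, gadtir), so the final letter is not what conditions the rule; the number of vowels is.
"kevufet" has 3 vowels. The stems with 3 vowels (ditozeb → ditozebet, midfanil → midfanilet, gilpuzeg → gilpuzeget) add -et.
The other patterns: stems with 1 vowel add mi- … -ob around the stem; stems with 2 vowels delete the last vowel and add -ir.
So kevufet → kevufetet.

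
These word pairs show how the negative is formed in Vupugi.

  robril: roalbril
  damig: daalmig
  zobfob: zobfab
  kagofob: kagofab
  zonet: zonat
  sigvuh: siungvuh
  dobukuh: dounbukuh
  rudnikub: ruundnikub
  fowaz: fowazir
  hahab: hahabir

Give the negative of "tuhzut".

tuunhzut

"tuhzut" has last vowel 'u'. The stems whose last vowel is 'u' (sigvuh → siungvuh, dobukuh → dounbukuh, rudnikub → ruundnikub) insert -un- after the first vowel.
So tuhzut → tuunhzut.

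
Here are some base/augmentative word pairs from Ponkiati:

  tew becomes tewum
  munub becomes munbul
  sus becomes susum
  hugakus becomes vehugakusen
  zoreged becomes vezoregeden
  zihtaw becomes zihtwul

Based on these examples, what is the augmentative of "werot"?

wertul

tew and zihtaw both end in -w yet inflect differently (tewum, zihtwul), so the final letter is not what conditions the rule; the number of vowels is.
"werot" has 2 vowels. The stems with 2 vowels (zihtaw → zihtwul, munub → munbul) delete the last vowel and add -ul.
The other patterns: stems with 1 vowel add -um; stems with 3 vowels add ve- … -en around the stem.
So werot → wertul.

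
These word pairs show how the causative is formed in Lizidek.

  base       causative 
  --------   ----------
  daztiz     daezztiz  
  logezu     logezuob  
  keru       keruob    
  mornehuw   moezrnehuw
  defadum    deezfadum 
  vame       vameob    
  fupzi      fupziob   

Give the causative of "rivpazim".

fupzi and daztiz both have last vowel 'i' yet inflect differently (fupziob, daezztiz), so the last vowel is not what conditions the rule; whether the stem ends in a vowel or a consonant is.
"rivpazim" ends in a consonant. The stems ending in a consonant (daztiz → daezztiz, defadum → deezfadum, mornehuw → moezrnehuw) insert -ez- after the first vowel.
The other pattern: stems ending in a vowel add -ob.
So rivpazim → riezvpazim.

riezvpazim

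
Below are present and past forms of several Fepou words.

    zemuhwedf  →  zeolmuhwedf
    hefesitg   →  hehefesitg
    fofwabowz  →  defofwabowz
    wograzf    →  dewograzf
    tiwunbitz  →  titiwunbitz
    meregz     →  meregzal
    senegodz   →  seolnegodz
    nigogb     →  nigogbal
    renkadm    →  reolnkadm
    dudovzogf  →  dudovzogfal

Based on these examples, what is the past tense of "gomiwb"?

tiwunbitz and meregz both end in -z yet inflect differently (titiwunbitz, meregzal), so the final letter is not what conditions the rule; the second-to-last letter is.
"gomiwb" has second-to-last letter 'w'. The one such stem in the data (fofwabowz → defofwabowz) adds the prefix de-, so the same rule applies.
So gomiwb → degomiwb.

degomiwb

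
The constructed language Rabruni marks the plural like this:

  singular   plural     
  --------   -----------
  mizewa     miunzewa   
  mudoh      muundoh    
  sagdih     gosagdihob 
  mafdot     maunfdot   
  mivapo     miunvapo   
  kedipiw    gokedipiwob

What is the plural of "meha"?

meunha

mudoh and sagdih both end in -h yet inflect differently (muundoh, gosagdihob), so the final letter is not what conditions the rule; the first letter is.
"meha" begins with m-. The stems beginning with m- (mizewa → miunzewa, mudoh → muundoh, mivapo → miunvapo) insert -un- after the first vowel.
So meha → meunha.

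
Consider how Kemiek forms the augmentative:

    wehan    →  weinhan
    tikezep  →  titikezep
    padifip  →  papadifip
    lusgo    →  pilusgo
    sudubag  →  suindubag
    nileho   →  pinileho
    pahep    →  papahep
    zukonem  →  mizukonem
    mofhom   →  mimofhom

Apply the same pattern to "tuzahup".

tutuzahup

lusgo and mofhom both have last vowel 'o' yet inflect differently (pilusgo, mimofhom), so the last vowel is not what conditions the rule; the final letter is.
"tuzahup" ends in -p. The stems ending in -p (tikezep → titikezep, pahep → papahep, padifip → papadifip) repeat the first consonant+vowel as a prefix.
So tuzahup → tutuzahup.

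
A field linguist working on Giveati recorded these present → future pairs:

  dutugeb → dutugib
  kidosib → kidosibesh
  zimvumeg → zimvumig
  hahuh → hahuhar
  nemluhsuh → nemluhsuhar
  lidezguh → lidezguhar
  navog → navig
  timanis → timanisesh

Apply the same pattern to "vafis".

vafisesh

kidosib and dutugeb both end in -b yet inflect differently (kidosibesh, dutugib), so the final letter is not what conditions the rule; the last vowel is.
"vafis" has last vowel 'i'. The stems whose last vowel is 'i' (timanis → timanisesh, kidosib → kidosibesh) add -esh.
So vafis → vafisesh.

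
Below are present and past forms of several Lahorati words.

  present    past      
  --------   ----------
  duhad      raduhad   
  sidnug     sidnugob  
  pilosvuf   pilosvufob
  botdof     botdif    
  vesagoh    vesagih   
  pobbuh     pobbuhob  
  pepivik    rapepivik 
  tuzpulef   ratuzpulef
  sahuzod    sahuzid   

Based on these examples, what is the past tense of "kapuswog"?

kapuswig

botdof and pilosvuf both end in -f yet inflect differently (botdif, pilosvufob), so the final letter is not what conditions the rule; the last vowel is.
"kapuswog" has last vowel 'o'. The stems whose last vowel is 'o' (sahuzod → sahuzid, botdof → botdif, vesagoh → vesagih) change the last vowel to 'i'.
So kapuswog → kapuswig.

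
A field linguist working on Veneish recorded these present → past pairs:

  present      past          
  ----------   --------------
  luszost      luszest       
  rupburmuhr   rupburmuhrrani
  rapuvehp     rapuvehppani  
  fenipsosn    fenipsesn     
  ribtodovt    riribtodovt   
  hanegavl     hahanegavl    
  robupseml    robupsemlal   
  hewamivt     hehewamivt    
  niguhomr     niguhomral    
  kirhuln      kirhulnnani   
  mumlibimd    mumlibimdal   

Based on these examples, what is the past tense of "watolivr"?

wawatolivr

robupseml and hanegavl both end in -l yet inflect differently (robupsemlal, hahanegavl), so the final letter is not what conditions the rule; the second-to-last letter is.
"watolivr" has second-to-last letter 'v'. The stems whose second-to-last letter is 'v' (hewamivt → hehewamivt, ribtodovt → riribtodovt, hanegavl → hahanegavl) repeat the first consonant+vowel as a prefix.
The other patterns: stems whose second-to-last letter is 'm' add -al; stems whose second-to-last letter is 's' change the last vowel to 'e'; stems whose second-to-last letter is 'h' or 'l' double the final consonant and add -ani.
So watolivr → wawatolivr.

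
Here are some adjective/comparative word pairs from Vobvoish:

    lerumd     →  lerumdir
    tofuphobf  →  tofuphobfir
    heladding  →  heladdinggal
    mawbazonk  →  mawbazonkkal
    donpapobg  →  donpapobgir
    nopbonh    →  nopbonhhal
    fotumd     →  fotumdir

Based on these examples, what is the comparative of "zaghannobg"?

heladding and donpapobg both end in -g yet inflect differently (heladdinggal, donpapobgir), so the final letter is not what conditions the rule; the second-to-last letter is.
"zaghannobg" has second-to-last letter 'b'. The stems whose second-to-last letter is 'b' (tofuphobf → tofuphobfir, donpapobg → donpapobgir) add -ir.
So zaghannobg → zaghannobgir.

zaghannobgir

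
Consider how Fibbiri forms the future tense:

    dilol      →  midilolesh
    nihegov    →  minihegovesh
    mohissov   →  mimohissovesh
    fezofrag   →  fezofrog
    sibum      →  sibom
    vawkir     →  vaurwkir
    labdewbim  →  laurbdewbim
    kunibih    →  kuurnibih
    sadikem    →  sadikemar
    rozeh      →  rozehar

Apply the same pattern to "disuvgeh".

sibum and labdewbim both end in -m yet inflect differently (sibom, laurbdewbim), so the final letter is not what conditions the rule; the last vowel is.
"disuvgeh" has last vowel 'e'. The stems whose last vowel is 'e' (sadikem → sadikemar, rozeh → rozehar) add -ar.
The other patterns: stems whose last vowel is 'o' add mi- … -esh around the stem; stems whose last vowel is 'a' or 'u' change the last vowel to 'o'; stems whose last vowel is 'i' insert -ur- after the first vowel.
So disuvgeh → disuvgehar.

disuvgehar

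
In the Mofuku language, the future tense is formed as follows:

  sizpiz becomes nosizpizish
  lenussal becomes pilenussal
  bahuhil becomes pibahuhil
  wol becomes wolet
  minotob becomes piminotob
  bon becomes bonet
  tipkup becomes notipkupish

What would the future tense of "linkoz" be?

nolinkozish

"linkoz" has 2 vowels. The stems with 2 vowels (tipkup → notipkupish, sizpiz → nosizpizish) add no- … -ish around the stem.
The other patterns: stems with 1 vowel add -et; stems with 3 vowels add the prefix pi-.
So linkoz → nolinkozish.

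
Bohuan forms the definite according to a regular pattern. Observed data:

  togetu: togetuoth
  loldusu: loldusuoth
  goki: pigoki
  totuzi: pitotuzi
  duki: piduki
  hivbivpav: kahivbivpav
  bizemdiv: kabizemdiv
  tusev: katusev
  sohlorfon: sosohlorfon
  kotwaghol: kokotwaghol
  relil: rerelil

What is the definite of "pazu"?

pazuoth

goki and bizemdiv both have last vowel 'i' yet inflect differently (pigoki, kabizemdiv), so the last vowel is not what conditions the rule; the final letter is.
"pazu" ends in -u. The stems ending in -u (togetu → togetuoth, loldusu → loldusuoth) add -oth.
The other patterns: stems ending in -i add the prefix pi-; stems ending in -v add the prefix ka-; stems ending in -l or -n repeat the first consonant+vowel as a prefix.
So pazu → pazuoth.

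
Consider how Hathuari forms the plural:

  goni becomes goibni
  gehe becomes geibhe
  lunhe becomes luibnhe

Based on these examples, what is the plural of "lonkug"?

loibnkug

Every pair shown (goni → goibni, gehe → geibhe, lunhe → luibnhe) follows the same rule: insert -ib- after the first vowel.
So lonkug → loibnkug.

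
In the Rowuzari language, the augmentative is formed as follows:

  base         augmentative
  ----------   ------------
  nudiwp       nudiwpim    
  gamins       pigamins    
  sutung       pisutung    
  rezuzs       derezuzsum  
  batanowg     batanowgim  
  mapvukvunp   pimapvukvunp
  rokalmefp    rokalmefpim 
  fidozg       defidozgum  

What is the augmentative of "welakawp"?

nudiwp and mapvukvunp both end in -p yet inflect differently (nudiwpim, pimapvukvunp), so the final letter is not what conditions the rule; the second-to-last letter is.
"welakawp" has second-to-last letter 'w'. The stems whose second-to-last letter is 'w' (nudiwp → nudiwpim, batanowg → batanowgim) add -im.
So welakawp → welakawpim.

welakawpim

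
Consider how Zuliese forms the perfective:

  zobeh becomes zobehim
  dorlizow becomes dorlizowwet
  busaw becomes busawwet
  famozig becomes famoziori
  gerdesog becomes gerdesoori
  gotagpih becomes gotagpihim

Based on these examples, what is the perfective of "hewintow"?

hewintowwet

dorlizow and gerdesog both have last vowel 'o' yet inflect differently (dorlizowwet, gerdesoori), so the last vowel is not what conditions the rule; the final letter is.
"hewintow" ends in -w. The stems ending in -w (dorlizow → dorlizowwet, busaw → busawwet) double the final consonant and add -et.
So hewintow → hewintowwet.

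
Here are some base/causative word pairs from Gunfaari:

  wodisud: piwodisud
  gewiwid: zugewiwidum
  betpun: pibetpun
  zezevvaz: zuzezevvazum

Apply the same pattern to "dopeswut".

pidopeswut

wodisud and gewiwid both end in -d yet inflect differently (piwodisud, zugewiwidum), so the final letter is not what conditions the rule; the last vowel is.
"dopeswut" has last vowel 'u'. The stems whose last vowel is 'u' (betpun → pibetpun, wodisud → piwodisud) add the prefix pi-.
The other pattern: stems whose last vowel is 'a' or 'i' add zu- … -um around the stem.
So dopeswut → pidopeswut.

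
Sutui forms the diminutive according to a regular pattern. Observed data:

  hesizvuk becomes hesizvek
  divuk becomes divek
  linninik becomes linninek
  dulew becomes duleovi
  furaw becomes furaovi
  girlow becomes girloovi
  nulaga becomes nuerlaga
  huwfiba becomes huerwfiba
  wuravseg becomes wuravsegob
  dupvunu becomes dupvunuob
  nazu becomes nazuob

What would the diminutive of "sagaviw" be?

furaw and nulaga both have last vowel 'a' yet inflect differently (furaovi, nuerlaga), so the last vowel is not what conditions the rule; the final letter is.
"sagaviw" ends in -w. The stems ending in -w (dulew → duleovi, furaw → furaovi, girlow → girloovi) drop the final letter and add -ovi.
The other patterns: stems ending in -k change the last vowel to 'e'; stems ending in -a insert -er- after the first vowel; stems ending in -g or -u add -ob.
So sagaviw → sagaviovi.

sagaviovi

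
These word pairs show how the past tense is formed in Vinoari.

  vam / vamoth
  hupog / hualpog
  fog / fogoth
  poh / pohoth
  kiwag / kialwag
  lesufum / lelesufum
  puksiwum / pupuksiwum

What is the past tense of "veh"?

fog and kiwag both end in -g yet inflect differently (fogoth, kialwag), so the final letter is not what conditions the rule; the number of vowels is.
"veh" has 1 vowel. The stems with 1 vowel (vam → vamoth, poh → pohoth, fog → fogoth) add -oth.
So veh → vehoth.

vehoth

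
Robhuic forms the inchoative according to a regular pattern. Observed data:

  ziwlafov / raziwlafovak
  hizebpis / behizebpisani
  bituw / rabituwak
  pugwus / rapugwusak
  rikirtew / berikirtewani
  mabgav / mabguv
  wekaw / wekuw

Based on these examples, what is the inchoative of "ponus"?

wekaw and rikirtew both end in -w yet inflect differently (wekuw, berikirtewani), so the final letter is not what conditions the rule; the last vowel is.
"ponus" has last vowel 'u'. The stems whose last vowel is 'u' (pugwus → rapugwusak, bituw → rabituwak) add ra- … -ak around the stem.
So ponus → raponusak.

raponusak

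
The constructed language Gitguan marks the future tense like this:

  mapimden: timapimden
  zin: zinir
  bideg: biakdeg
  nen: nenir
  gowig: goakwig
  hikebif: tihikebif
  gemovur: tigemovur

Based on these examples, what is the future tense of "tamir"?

taakmir

nen and mapimden both end in -n yet inflect differently (nenir, timapimden), so the final letter is not what conditions the rule; the number of vowels is.
"tamir" has 2 vowels. The stems with 2 vowels (gowig → goakwig, bideg → biakdeg) insert -ak- after the first vowel.
So tamir → taakmir.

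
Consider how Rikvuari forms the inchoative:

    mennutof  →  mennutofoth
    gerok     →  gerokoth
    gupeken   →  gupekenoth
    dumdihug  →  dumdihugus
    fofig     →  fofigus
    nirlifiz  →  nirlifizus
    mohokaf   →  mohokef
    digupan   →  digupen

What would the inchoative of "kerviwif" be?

"kerviwif" has last vowel 'i'. The stems whose last vowel is 'i' (fofig → fofigus, nirlifiz → nirlifizus) add -us.
So kerviwif → kerviwifus.

kerviwifus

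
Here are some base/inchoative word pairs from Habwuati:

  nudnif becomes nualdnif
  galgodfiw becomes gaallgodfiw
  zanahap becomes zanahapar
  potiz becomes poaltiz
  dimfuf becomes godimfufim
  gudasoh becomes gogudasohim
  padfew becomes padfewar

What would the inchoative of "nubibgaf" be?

nubibgafar

"nubibgaf" has last vowel 'a'. The one such stem in the data (zanahap → zanahapar) adds -ar, so the same rule applies.
The other patterns: stems whose last vowel is 'i' insert -al- after the first vowel; stems whose last vowel is 'o' or 'u' add go- … -im around the stem.
So nubibgaf → nubibgafar.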